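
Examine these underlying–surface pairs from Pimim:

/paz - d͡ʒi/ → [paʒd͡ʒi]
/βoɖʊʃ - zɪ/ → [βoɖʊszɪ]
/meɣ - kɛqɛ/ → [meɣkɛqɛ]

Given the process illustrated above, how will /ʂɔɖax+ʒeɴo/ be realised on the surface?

The data show regressive place assimilation: /z/ → [ʒ] before /d͡ʒ/; /ʃ/ → [s] before /z/. In each pair only place changes, matching the following consonant, while manner and voice stay constant.
No alternation appears in [meɣkɛqɛ]: there the adjacent consonants already agree in place (/ɣ/ and /k/ are both velar), so this form is consistent with the same rule.
/x/ is a voiceless velar fricative. The following trigger /ʒ/ is postalveolar, so /x/ must become postalveolar as well.
A voiceless postalveolar fricative is [ʃ], so the surface segment is [ʃ].

[ʂɔɖaʃʒeɴo]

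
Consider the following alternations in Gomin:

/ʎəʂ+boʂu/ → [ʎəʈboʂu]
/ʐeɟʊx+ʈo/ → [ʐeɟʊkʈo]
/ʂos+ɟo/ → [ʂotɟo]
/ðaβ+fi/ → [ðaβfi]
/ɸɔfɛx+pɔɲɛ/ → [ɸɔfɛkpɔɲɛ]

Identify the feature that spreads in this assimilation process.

Comparing underlying and surface forms, /ʂ/ → [ʈ] is the alternation; the neighbouring /b/ is constant.
The change fricative → stop matches the manner of the following /b/, identifying this as manner assimilation.
Checking the remaining alternations: /x/ → [k] before /ʈ/ (fricative → stop, matching a stop); /s/ → [t] before /ɟ/ (fricative → stop, matching a stop); /x/ → [k] before /p/ (fricative → stop, matching a stop) — only manner changes, and always toward the following segment.
No alternation appears in [ðaβfi]: there the adjacent consonants already agree in manner (/β/ and /f/ are both fricatives), so this form is consistent with the same rule.

manner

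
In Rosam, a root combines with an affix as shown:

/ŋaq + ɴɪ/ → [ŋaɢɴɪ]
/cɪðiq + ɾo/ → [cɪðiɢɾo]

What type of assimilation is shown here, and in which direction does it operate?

regressive voicing assimilation

Comparing underlying and surface forms, /q/ → [ɢ] is the alternation; the neighbouring /ɴ/ is constant.
The change voiceless → voiced matches the voicing of the following /ɴ/, identifying this as voicing assimilation.
Place and manner are unchanged, so the assimilation is partial, not total.
The same holds elsewhere in the data: /q/ → [ɢ] before /ɾ/ (voiceless → voiced, matching voiced) — only voicing changes, and always toward the following segment.
The trigger is the following segment, so the direction is regressive (anticipatory).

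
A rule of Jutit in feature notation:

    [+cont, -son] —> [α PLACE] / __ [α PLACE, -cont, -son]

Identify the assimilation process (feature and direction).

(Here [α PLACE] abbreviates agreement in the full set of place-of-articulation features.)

regressive place assimilation

The shared variable α links the value of the place features (abbreviated [PLACE]) on the target to the same value on the neighbouring segment, so place is the feature that assimilates.
Since the environment is written after the underscore, the trigger follows the target; the direction is regressive.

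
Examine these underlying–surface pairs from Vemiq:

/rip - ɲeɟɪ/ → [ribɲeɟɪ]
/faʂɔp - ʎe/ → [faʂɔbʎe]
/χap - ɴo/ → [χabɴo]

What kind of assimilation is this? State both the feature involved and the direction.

Underlying /p/ is realised as [b] next to /ɲ/; /ɲ/ itself does not change.
The change voiceless → voiced matches the voicing of the following /ɲ/, identifying this as voicing assimilation.
Place and manner are unchanged, so the assimilation is partial, not total.
Checking the remaining alternations: /p/ → [b] before /ʎ/ (voiceless → voiced, matching voiced); /p/ → [b] before /ɴ/ (voiceless → voiced, matching voiced) — only voicing changes, and always toward the following segment.
The trigger is the following segment, so the direction is regressive (anticipatory).

regressive voicing assimilation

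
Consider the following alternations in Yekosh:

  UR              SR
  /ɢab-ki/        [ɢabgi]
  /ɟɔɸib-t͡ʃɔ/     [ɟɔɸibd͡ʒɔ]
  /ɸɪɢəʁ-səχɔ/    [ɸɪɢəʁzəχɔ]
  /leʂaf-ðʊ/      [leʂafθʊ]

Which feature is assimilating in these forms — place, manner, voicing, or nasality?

voicing

Underlying /k/ is realised as [g] next to /b/; /b/ itself does not change.
The change voiceless → voiced matches the voicing of the preceding /b/, identifying this as voicing assimilation.
Checking the remaining alternations: /t͡ʃ/ → [d͡ʒ] after /b/ (voiceless → voiced, matching voiced); /s/ → [z] after /ʁ/ (voiceless → voiced, matching voiced); /ð/ → [θ] after /f/ (voiced → voiceless, matching voiceless) — only voicing changes, and always toward the preceding segment.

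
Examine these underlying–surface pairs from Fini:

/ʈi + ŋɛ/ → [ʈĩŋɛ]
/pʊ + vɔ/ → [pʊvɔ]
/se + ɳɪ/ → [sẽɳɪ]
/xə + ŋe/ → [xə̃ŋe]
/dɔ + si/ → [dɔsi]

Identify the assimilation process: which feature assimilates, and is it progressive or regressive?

regressive nasality assimilation (vowel nasalisation)

The vowel /i/ surfaces as nasalised [ĩ] next to the following nasal /ŋ/ — it has acquired the [+nasal] feature of its neighbour.
The other forms show the same pattern: /e/ → [ẽ] before /ɳ/; /ə/ → [ə̃] before /ŋ/ — each time a vowel is nasalised next to a following nasal.
No change occurs in [pʊvɔ], [dɔsi] because the vowel at the boundary is adjacent to an oral consonant, not a nasal (/ʊ/ next to /v/; /ɔ/ next to /s/).
Because the conditioning nasal is to the right of the vowel that changes, the process is regressive (anticipatory).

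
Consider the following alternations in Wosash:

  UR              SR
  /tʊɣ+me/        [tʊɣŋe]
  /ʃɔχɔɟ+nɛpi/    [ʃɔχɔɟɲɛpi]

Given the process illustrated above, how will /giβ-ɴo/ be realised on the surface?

[giβmo]

The data show progressive place assimilation: /m/ → [ŋ] after /ɣ/; /n/ → [ɲ] after /ɟ/. In each pair only place changes, matching the preceding consonant, while manner and voice stay constant.
The rule targets /ɴ/ (voiced uvular nasal), which sits after the trigger /β/ (bilabial).
A voiced bilabial nasal is [m], so the surface segment is [m].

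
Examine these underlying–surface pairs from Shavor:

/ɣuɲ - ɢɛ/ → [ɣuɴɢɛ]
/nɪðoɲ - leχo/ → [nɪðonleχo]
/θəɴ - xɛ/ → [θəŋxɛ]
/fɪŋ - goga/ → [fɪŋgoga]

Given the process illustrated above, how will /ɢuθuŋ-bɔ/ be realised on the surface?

The data show regressive place assimilation: /ɲ/ → [ɴ] before /ɢ/; /ɲ/ → [n] before /l/; /ɴ/ → [ŋ] before /x/. In each pair only place changes, matching the following consonant, while manner and voice stay constant.
Nothing changes in [fɪŋgoga]: there the adjacent consonants already agree in place (/ŋ/ and /g/ are both velar), so this form is consistent with the same rule.
/ŋ/ is a voiced velar nasal. The following trigger /b/ is bilabial, so /ŋ/ must become bilabial as well.
Changing only its place to bilabial gives [m] — the voiced bilabial nasal.

[ɢuθumbɔ]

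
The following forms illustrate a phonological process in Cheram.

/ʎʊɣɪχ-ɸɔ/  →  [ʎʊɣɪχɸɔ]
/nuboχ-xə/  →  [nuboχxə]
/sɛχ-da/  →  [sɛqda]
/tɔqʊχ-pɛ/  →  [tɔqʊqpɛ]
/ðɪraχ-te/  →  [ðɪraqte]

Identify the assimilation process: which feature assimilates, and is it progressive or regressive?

regressive manner assimilation

Comparing underlying and surface forms, /χ/ → [q] is the alternation; the neighbouring /d/ is constant.
/χ/ is a fricative while /d/ is a stop; the output [q] is a stop, matching the trigger — so the feature that spreads is manner.
Place and voice are unchanged, so the assimilation is partial, not total.
Checking the remaining alternations: /χ/ → [q] before /p/ (fricative → stop, matching a stop); /χ/ → [q] before /t/ (fricative → stop, matching a stop) — only manner changes, and always toward the following segment.
Nothing changes in [ʎʊɣɪχɸɔ], [nuboχxə]: there the adjacent consonants already agree in manner (/χ/ and /ɸ/ are both fricatives; /χ/ and /x/ are both fricatives), so these forms are consistent with the same rule.
Since the segment that changes precedes the conditioning segment, the assimilation is regressive.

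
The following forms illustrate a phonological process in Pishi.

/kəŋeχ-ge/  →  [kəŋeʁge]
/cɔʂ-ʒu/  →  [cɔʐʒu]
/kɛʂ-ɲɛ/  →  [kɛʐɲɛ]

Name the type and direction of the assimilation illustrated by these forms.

regressive voicing assimilation

Comparing underlying and surface forms, /χ/ → [ʁ] is the alternation; the neighbouring /g/ is constant.
The change voiceless → voiced matches the voicing of the following /g/, identifying this as voicing assimilation.
Place and manner are unchanged, so the assimilation is partial, not total.
The same holds elsewhere in the data: /ʂ/ → [ʐ] before /ʒ/ (voiceless → voiced, matching voiced); /ʂ/ → [ʐ] before /ɲ/ (voiceless → voiced, matching voiced) — only voicing changes, and always toward the following segment.
The trigger is the following segment, so the direction is regressive (anticipatory).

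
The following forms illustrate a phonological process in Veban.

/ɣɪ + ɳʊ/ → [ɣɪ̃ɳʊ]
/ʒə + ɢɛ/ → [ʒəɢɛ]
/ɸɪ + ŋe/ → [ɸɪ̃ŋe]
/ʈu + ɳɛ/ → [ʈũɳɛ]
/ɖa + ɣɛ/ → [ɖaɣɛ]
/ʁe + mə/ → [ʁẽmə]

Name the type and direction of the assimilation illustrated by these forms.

The vowel /ɪ/ surfaces as nasalised [ɪ̃] next to the following nasal /ɳ/ — it has acquired the [+nasal] feature of its neighbour.
Likewise in the remaining data: /ɪ/ → [ɪ̃] before /ŋ/; /u/ → [ũ] before /ɳ/; /e/ → [ẽ] before /m/ — each time a vowel is nasalised next to a following nasal.
No change occurs in [ʒəɢɛ], [ɖaɣɛ] because the vowel at the boundary is adjacent to an oral consonant, not a nasal (/ə/ next to /ɢ/; /a/ next to /ɣ/).
Because the conditioning nasal is to the right of the vowel that changes, the process is regressive (anticipatory).

regressive nasality assimilation (vowel nasalisation)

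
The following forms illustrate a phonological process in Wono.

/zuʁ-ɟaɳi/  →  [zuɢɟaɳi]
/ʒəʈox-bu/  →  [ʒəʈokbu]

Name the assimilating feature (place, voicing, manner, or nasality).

manner

Underlying /ʁ/ is realised as [ɢ] next to /ɟ/; /ɟ/ itself does not change.
/ʁ/ is a fricative while /ɟ/ is a stop; the output [ɢ] is a stop, matching the trigger — so the feature that spreads is manner.
The other alternating form patterns the same way: /x/ → [k] before /b/ (fricative → stop, matching a stop) — only manner changes, and always toward the following segment.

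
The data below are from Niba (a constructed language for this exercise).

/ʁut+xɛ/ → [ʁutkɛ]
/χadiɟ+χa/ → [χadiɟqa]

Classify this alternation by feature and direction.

The segment that alternates is /x/, which surfaces as [k] when adjacent to /t/.
The change fricative → stop matches the manner of the preceding /t/, identifying this as manner assimilation.
Place and voice are unchanged, so the assimilation is partial, not total.
Checking the remaining alternation: /χ/ → [q] after /ɟ/ (fricative → stop, matching a stop) — only manner changes, and always toward the preceding segment.
The trigger is the preceding segment, so the direction is progressive (perseverative).

progressive manner assimilation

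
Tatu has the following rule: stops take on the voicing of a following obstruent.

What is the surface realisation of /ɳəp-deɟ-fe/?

[ɳəbdecfe]

/p/ is a voiceless bilabial stop. The following trigger /d/ is voiced, so /p/ must become voiced as well.
A voiced bilabial stop is [b], so the surface segment is [b].
At the second juncture, /ɟ/ likewise becomes [c] adjacent to /f/.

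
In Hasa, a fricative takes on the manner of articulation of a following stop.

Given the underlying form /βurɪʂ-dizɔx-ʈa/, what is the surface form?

/ʂ/ is a voiceless retroflex fricative. The following trigger /d/ is a stop, so /ʂ/ must become a stop as well.
A voiceless retroflex stop is [ʈ], so the surface segment is [ʈ].
At the second juncture, /x/ likewise becomes [k] adjacent to /ʈ/.

[βurɪʈdizɔkʈa]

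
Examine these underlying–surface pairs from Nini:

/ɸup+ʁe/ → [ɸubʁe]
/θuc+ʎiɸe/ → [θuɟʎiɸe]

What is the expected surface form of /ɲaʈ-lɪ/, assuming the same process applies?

The data show regressive voicing assimilation: /p/ → [b] before /ʁ/; /c/ → [ɟ] before /ʎ/. In each pair only voicing changes, matching the following consonant, while place and manner stay constant.
The rule targets /ʈ/ (voiceless retroflex stop), which sits before the trigger /l/ (voiced).
A voiced retroflex stop is [ɖ], so the surface segment is [ɖ].

[ɲaɖlɪ]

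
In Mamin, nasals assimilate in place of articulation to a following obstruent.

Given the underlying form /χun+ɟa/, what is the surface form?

/n/ is a voiced alveolar nasal. The following trigger /ɟ/ is palatal, so /n/ must become palatal as well.
Changing only its place to palatal gives [ɲ] — the voiced palatal nasal.

[χuɲɟa]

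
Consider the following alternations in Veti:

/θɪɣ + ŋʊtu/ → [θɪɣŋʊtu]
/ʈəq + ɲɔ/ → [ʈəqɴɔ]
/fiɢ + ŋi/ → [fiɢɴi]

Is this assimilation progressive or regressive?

Underlying /ɲ/ is realised as [ɴ] next to /q/; /q/ itself does not change.
The change palatal → uvular matches the place of the preceding /q/, identifying this as place assimilation.
The other alternating form patterns the same way: /ŋ/ → [ɴ] after /ɢ/ (velar → uvular, matching uvular) — only place changes, and always toward the preceding segment.
No alternation appears in [θɪɣŋʊtu]: there the adjacent consonants already agree in place (/ŋ/ and /ɣ/ are both velar), so this form is consistent with the same rule.
The trigger is the preceding segment, so the direction is progressive (perseverative).

progressive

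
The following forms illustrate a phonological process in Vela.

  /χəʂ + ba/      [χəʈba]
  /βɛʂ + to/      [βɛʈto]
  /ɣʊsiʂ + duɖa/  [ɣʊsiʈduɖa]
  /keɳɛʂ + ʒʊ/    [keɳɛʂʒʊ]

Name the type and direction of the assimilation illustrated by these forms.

The segment that alternates is /ʂ/, which surfaces as [ʈ] when adjacent to /b/.
/ʂ/ is a fricative while /b/ is a stop; the output [ʈ] is a stop, matching the trigger — so the feature that spreads is manner.
Place and voice are unchanged, so the assimilation is partial, not total.
The same holds elsewhere in the data: /ʂ/ → [ʈ] before /t/ (fricative → stop, matching a stop); /ʂ/ → [ʈ] before /d/ (fricative → stop, matching a stop) — only manner changes, and always toward the following segment.
Nothing changes in [keɳɛʂʒʊ]: there the adjacent consonants already agree in manner (/ʂ/ and /ʒ/ are both fricatives), so this form is consistent with the same rule.
The trigger is the following segment, so the direction is regressive (anticipatory).

regressive manner assimilation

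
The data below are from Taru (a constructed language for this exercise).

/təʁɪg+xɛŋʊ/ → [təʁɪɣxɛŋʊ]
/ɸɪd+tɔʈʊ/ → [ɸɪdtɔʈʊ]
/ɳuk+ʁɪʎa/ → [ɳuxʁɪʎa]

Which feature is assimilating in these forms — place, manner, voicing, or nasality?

The segment that alternates is /g/, which surfaces as [ɣ] when adjacent to /x/.
The change stop → fricative matches the manner of the following /x/, identifying this as manner assimilation.
The other alternating form patterns the same way: /k/ → [x] before /ʁ/ (stop → fricative, matching a fricative) — only manner changes, and always toward the following segment.
No alternation appears in [ɸɪdtɔʈʊ]: there the adjacent consonants already agree in manner (/d/ and /t/ are both stops), so this form is consistent with the same rule.

manner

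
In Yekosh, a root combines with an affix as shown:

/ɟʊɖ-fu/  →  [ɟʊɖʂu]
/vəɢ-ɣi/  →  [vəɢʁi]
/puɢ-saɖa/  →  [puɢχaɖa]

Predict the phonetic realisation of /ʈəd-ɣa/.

The data show progressive place assimilation: /f/ → [ʂ] after /ɖ/; /ɣ/ → [ʁ] after /ɢ/; /s/ → [χ] after /ɢ/. In each pair only place changes, matching the preceding consonant, while manner and voice stay constant.
/ɣ/ is a voiced velar fricative. The preceding trigger /d/ is alveolar, so /ɣ/ must become alveolar as well.
Changing only its place to alveolar gives [z] — the voiced alveolar fricative.

[ʈədza]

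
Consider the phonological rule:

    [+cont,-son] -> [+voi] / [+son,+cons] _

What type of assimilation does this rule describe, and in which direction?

progressive voicing assimilation

The target ([+cont,-son], fricatives) acquires [+voi] next to a sonorant consonant ([+son,+cons]) — it takes on the voicing of its neighbour, so the feature that spreads is voicing.
The conditioning segment sits to the left of the focus bar, meaning the trigger precedes the segment that changes — progressive assimilation.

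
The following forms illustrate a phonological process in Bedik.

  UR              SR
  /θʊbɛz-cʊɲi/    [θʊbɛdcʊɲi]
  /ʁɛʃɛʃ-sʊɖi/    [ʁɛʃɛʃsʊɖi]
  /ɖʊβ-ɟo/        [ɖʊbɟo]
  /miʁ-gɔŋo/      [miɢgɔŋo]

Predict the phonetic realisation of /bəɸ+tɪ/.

The data show regressive manner assimilation: /z/ → [d] before /c/; /β/ → [b] before /ɟ/; /ʁ/ → [ɢ] before /g/. In each pair only manner changes, matching the following consonant, while place and voice stay constant.
Nothing changes in [ʁɛʃɛʃsʊɖi]: there the adjacent consonants already agree in manner (/ʃ/ and /s/ are both fricatives), so this form is consistent with the same rule.
The rule targets /ɸ/ (voiceless bilabial fricative), which sits before the trigger /t/ (stop).
The voiceless bilabial stop is [p], so /ɸ/ → [p].

[bəptɪ]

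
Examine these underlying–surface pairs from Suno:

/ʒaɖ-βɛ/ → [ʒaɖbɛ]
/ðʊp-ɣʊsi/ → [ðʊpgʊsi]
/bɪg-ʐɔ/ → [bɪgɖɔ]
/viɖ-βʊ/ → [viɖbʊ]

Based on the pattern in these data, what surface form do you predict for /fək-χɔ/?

The data show progressive manner assimilation: /β/ → [b] after /ɖ/; /ɣ/ → [g] after /p/; /ʐ/ → [ɖ] after /g/. In each pair only manner changes, matching the preceding consonant, while place and voice stay constant.
The rule targets /χ/ (voiceless uvular fricative), which sits after the trigger /k/ (stop).
The voiceless uvular stop is [q], so /χ/ → [q].

[fəkqɔ]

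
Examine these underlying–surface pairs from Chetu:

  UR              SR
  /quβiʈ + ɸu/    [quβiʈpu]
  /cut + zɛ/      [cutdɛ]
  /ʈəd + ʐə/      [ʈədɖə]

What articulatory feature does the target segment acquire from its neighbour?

Underlying /ɸ/ is realised as [p] next to /ʈ/; /ʈ/ itself does not change.
/ɸ/ is a fricative while /ʈ/ is a stop; the output [p] is a stop, matching the trigger — so the feature that spreads is manner.
The same holds elsewhere in the data: /z/ → [d] after /t/ (fricative → stop, matching a stop); /ʐ/ → [ɖ] after /d/ (fricative → stop, matching a stop) — only manner changes, and always toward the preceding segment.

manner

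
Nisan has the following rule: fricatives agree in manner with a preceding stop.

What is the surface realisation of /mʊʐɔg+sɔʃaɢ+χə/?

[mʊʐɔgtɔʃaɢqə]

The rule targets /s/ (voiceless alveolar fricative), which sits after the trigger /g/ (stop).
Changing only its manner to stop gives [t] — the voiceless alveolar stop.
The same rule applies at the second boundary: /χ/ → [q] next to /ɢ/.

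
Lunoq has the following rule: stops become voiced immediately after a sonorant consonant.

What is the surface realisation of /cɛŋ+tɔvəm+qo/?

[cɛŋdɔvəmɢo]

/t/ is a voiceless alveolar stop. The preceding trigger /ŋ/ is voiced, so /t/ must become voiced as well.
Changing only its voicing to voiced gives [d] — the voiced alveolar stop.
The same rule applies at the second boundary: /q/ → [ɢ] next to /m/.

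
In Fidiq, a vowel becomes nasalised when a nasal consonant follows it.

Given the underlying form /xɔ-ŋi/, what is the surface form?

[xɔ̃ŋi]

The vowel /ɔ/ is adjacent to the following nasal /ŋ/, so it acquires [+nasal] and surfaces as [ɔ̃].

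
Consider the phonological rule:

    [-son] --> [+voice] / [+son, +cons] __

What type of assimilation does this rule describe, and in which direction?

The structural change is [+voice], and the conditioning segment [+son, +cons] (a sonorant consonant) is itself voiced, so the target comes to share the voicing of its neighbour — voicing assimilation.
Since the environment is written before the underscore, the trigger precedes the target; the direction is progressive.

progressive voicing assimilation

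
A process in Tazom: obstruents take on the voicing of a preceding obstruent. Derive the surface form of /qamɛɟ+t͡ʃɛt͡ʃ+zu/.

/t͡ʃ/ is a voiceless postalveolar affricate. The preceding trigger /ɟ/ is voiced, so /t͡ʃ/ must become voiced as well.
A voiced postalveolar affricate is [d͡ʒ], so the surface segment is [d͡ʒ].
The same rule applies at the second boundary: /z/ → [s] next to /t͡ʃ/.

[qamɛɟd͡ʒɛt͡ʃsu]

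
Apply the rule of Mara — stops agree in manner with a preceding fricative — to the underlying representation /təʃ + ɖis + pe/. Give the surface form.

The rule targets /ɖ/ (voiced retroflex stop), which sits after the trigger /ʃ/ (fricative).
A voiced retroflex fricative is [ʐ], so the surface segment is [ʐ].
At the second juncture, /p/ likewise becomes [ɸ] adjacent to /s/.

[təʃʐisɸe]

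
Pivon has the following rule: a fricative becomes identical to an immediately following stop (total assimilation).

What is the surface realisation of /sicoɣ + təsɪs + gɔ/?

/ɣ/ is the segment targeted by the rule; it sits immediately before /t/, so it assimilates completely and surfaces as [t].
At the second juncture, /s/ likewise becomes [g] adjacent to /g/.

[sicottəsɪggɔ]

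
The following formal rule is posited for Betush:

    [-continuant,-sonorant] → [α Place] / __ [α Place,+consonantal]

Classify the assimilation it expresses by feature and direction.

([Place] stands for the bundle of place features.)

regressive place assimilation

The rule copies the place features (abbreviated [Place]) from the environment onto the target, so the assimilating feature is place.
The conditioning segment sits to the right of the focus bar, meaning the trigger follows the segment that changes — regressive assimilation.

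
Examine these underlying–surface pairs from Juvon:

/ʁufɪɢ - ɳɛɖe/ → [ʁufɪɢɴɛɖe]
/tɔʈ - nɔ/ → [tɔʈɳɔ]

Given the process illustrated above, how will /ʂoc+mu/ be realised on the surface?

[ʂocɲu]

The data show progressive place assimilation: /ɳ/ → [ɴ] after /ɢ/; /n/ → [ɳ] after /ʈ/. In each pair only place changes, matching the preceding consonant, while manner and voice stay constant.
The rule targets /m/ (voiced bilabial nasal), which sits after the trigger /c/ (palatal).
Changing only its place to palatal gives [ɲ] — the voiced palatal nasal.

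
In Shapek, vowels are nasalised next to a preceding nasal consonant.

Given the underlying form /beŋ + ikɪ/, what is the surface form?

[beŋĩkɪ]

/i/ sits next to the nasal /ŋ/ and is therefore nasalised to [ĩ].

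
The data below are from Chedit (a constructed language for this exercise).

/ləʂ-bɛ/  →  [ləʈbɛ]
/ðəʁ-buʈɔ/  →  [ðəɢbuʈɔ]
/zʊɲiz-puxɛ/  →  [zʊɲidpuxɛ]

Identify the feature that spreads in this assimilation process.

manner

Comparing underlying and surface forms, /ʂ/ → [ʈ] is the alternation; the neighbouring /b/ is constant.
/ʂ/ is a fricative while /b/ is a stop; the output [ʈ] is a stop, matching the trigger — so the feature that spreads is manner.
The other alternating forms pattern the same way: /ʁ/ → [ɢ] before /b/ (fricative → stop, matching a stop); /z/ → [d] before /p/ (fricative → stop, matching a stop) — only manner changes, and always toward the following segment.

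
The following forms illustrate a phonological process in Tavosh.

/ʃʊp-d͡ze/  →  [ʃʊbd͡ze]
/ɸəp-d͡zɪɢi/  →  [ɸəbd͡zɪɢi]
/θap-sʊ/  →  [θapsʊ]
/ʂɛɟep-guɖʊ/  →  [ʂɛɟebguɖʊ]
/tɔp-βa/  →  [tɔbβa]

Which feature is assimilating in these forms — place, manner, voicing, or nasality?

voicing

The segment that alternates is /p/, which surfaces as [b] when adjacent to /d͡z/.
/p/ is voiceless while /d͡z/ is voiced; the output [b] is voiced, matching the trigger — so the feature that spreads is voicing.
The same holds elsewhere in the data: /p/ → [b] before /g/ (voiceless → voiced, matching voiced); /p/ → [b] before /β/ (voiceless → voiced, matching voiced) — only voicing changes, and always toward the following segment.
Nothing changes in [θapsʊ]: there the adjacent consonants already agree in voicing (/p/ and /s/ are both voiceless), so this form is consistent with the same rule.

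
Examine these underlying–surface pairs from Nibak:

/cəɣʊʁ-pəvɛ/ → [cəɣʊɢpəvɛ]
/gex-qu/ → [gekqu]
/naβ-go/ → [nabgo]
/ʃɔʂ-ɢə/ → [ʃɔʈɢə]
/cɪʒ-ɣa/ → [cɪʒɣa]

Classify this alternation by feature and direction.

Comparing underlying and surface forms, /ʁ/ → [ɢ] is the alternation; the neighbouring /p/ is constant.
The change fricative → stop matches the manner of the following /p/, identifying this as manner assimilation.
Place and voice are unchanged, so the assimilation is partial, not total.
The same holds elsewhere in the data: /x/ → [k] before /q/ (fricative → stop, matching a stop); /β/ → [b] before /g/ (fricative → stop, matching a stop); /ʂ/ → [ʈ] before /ɢ/ (fricative → stop, matching a stop) — only manner changes, and always toward the following segment.
No alternation appears in [cɪʒɣa]: there the adjacent consonants already agree in manner (/ʒ/ and /ɣ/ are both fricatives), so this form is consistent with the same rule.
The trigger is the following segment, so the direction is regressive (anticipatory).

regressive manner assimilation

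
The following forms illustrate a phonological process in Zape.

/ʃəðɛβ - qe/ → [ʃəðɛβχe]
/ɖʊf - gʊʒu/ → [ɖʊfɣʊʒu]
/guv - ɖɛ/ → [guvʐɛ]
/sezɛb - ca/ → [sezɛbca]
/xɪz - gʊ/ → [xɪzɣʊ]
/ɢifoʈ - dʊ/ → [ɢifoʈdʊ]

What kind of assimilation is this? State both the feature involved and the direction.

Comparing underlying and surface forms, /q/ → [χ] is the alternation; the neighbouring /β/ is constant.
The change stop → fricative matches the manner of the preceding /β/, identifying this as manner assimilation.
Place and voice are unchanged, so the assimilation is partial, not total.
The other alternating forms pattern the same way: /g/ → [ɣ] after /f/ (stop → fricative, matching a fricative); /ɖ/ → [ʐ] after /v/ (stop → fricative, matching a fricative); /g/ → [ɣ] after /z/ (stop → fricative, matching a fricative) — only manner changes, and always toward the preceding segment.
Nothing changes in [sezɛbca], [ɢifoʈdʊ]: there the adjacent consonants already agree in manner (/c/ and /b/ are both stops; /d/ and /ʈ/ are both stops), so these forms are consistent with the same rule.
The trigger is the preceding segment, so the direction is progressive (perseverative).

progressive manner assimilation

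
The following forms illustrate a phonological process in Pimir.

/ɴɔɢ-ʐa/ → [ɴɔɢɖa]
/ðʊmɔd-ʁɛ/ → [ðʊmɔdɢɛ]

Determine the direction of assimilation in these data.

Underlying /ʐ/ is realised as [ɖ] next to /ɢ/; /ɢ/ itself does not change.
/ʐ/ is a fricative while /ɢ/ is a stop; the output [ɖ] is a stop, matching the trigger — so the feature that spreads is manner.
The same holds elsewhere in the data: /ʁ/ → [ɢ] after /d/ (fricative → stop, matching a stop) — only manner changes, and always toward the preceding segment.
The trigger is the preceding segment, so the direction is progressive (perseverative).

progressive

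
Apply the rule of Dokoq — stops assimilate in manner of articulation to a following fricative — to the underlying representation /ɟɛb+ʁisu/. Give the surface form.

[ɟɛβʁisu]

The rule targets /b/ (voiced bilabial stop), which sits before the trigger /ʁ/ (fricative).
A voiced bilabial fricative is [β], so the surface segment is [β].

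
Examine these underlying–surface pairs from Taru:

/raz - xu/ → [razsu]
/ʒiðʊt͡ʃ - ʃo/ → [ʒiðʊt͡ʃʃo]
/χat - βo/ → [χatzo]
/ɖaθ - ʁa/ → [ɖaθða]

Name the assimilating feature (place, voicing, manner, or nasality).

Comparing underlying and surface forms, /x/ → [s] is the alternation; the neighbouring /z/ is constant.
The change velar → alveolar matches the place of the preceding /z/, identifying this as place assimilation.
The same holds elsewhere in the data: /β/ → [z] after /t/ (bilabial → alveolar, matching alveolar); /ʁ/ → [ð] after /θ/ (uvular → dental, matching dental) — only place changes, and always toward the preceding segment.
No alternation appears in [ʒiðʊt͡ʃʃo]: there the adjacent consonants already agree in place (/ʃ/ and /t͡ʃ/ are both postalveolar), so this form is consistent with the same rule.

place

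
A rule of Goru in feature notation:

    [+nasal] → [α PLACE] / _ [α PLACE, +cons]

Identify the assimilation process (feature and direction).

The rule copies the place features (abbreviated [PLACE]) from the environment onto the target, so the assimilating feature is place.
Since the environment is written after the underscore, the trigger follows the target; the direction is regressive.

regressive place assimilation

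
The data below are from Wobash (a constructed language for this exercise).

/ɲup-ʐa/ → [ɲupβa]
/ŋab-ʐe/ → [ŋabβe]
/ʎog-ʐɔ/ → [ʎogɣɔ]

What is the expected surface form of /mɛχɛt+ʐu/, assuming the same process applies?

[mɛχɛtzu]

The data show progressive place assimilation: /ʐ/ → [β] after /p/; /ʐ/ → [β] after /b/; /ʐ/ → [ɣ] after /g/. In each pair only place changes, matching the preceding consonant, while manner and voice stay constant.
The rule targets /ʐ/ (voiced retroflex fricative), which sits after the trigger /t/ (alveolar).
The voiced alveolar fricative is [z], so /ʐ/ → [z].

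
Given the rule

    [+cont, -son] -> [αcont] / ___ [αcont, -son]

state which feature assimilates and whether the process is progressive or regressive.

regressive manner assimilation

The shared variable α links the value of [cont] on the target to that of the neighbouring obstruent. [cont] distinguishes stops from fricatives — a manner-of-articulation feature — so this is manner assimilation.
Since the environment is written after the underscore, the trigger follows the target; the direction is regressive.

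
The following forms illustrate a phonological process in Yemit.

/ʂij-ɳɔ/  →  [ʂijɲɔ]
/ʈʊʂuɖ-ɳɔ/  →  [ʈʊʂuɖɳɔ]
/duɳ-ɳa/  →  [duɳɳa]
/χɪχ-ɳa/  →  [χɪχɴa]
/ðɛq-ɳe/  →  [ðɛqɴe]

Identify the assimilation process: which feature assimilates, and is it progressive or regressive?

Underlying /ɳ/ is realised as [ɲ] next to /j/; /j/ itself does not change.
The change retroflex → palatal matches the place of the preceding /j/, identifying this as place assimilation.
Manner and voice are unchanged, so the assimilation is partial, not total.
Checking the remaining alternations: /ɳ/ → [ɴ] after /χ/ (retroflex → uvular, matching uvular); /ɳ/ → [ɴ] after /q/ (retroflex → uvular, matching uvular) — only place changes, and always toward the preceding segment.
No alternation appears in [ʈʊʂuɖɳɔ], [duɳɳa]: there the adjacent consonants already agree in place (/ɳ/ and /ɖ/ are both retroflex; /ɳ/ and /ɳ/ are both retroflex), so these forms are consistent with the same rule.
Since the segment that changes follows the conditioning segment, the assimilation is progressive.

progressive place assimilation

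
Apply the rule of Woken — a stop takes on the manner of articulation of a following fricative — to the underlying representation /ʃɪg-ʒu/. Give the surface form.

The rule targets /g/ (voiced velar stop), which sits before the trigger /ʒ/ (fricative).
Changing only its manner to fricative gives [ɣ] — the voiced velar fricative.

[ʃɪɣʒu]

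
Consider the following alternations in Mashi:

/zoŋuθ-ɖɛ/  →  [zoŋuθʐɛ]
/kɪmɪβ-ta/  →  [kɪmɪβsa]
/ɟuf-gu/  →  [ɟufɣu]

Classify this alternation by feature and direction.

The segment that alternates is /ɖ/, which surfaces as [ʐ] when adjacent to /θ/.
/ɖ/ is a stop while /θ/ is a fricative; the output [ʐ] is a fricative, matching the trigger — so the feature that spreads is manner.
Place and voice are unchanged, so the assimilation is partial, not total.
Checking the remaining alternations: /t/ → [s] after /β/ (stop → fricative, matching a fricative); /g/ → [ɣ] after /f/ (stop → fricative, matching a fricative) — only manner changes, and always toward the preceding segment.
The trigger is the preceding segment, so the direction is progressive (perseverative).

progressive manner assimilation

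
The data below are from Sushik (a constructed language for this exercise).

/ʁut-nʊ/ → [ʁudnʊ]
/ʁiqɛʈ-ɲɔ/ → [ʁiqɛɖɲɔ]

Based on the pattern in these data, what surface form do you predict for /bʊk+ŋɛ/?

The data show regressive voicing assimilation: /t/ → [d] before /n/; /ʈ/ → [ɖ] before /ɲ/. In each pair only voicing changes, matching the following consonant, while place and manner stay constant.
The rule targets /k/ (voiceless velar stop), which sits before the trigger /ŋ/ (voiced).
A voiced velar stop is [g], so the surface segment is [g].

[bʊgŋɛ]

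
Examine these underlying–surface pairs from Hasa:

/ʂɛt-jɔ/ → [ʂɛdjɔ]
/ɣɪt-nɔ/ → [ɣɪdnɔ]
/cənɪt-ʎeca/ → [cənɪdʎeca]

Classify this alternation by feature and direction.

The segment that alternates is /t/, which surfaces as [d] when adjacent to /j/.
The change voiceless → voiced matches the voicing of the following /j/, identifying this as voicing assimilation.
Place and manner are unchanged, so the assimilation is partial, not total.
The same holds elsewhere in the data: /t/ → [d] before /n/ (voiceless → voiced, matching voiced); /t/ → [d] before /ʎ/ (voiceless → voiced, matching voiced) — only voicing changes, and always toward the following segment.
Since the segment that changes precedes the conditioning segment, the assimilation is regressive.

regressive voicing assimilation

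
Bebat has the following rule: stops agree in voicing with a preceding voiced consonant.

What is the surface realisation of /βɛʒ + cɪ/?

[βɛʒɟɪ]

The rule targets /c/ (voiceless palatal stop), which sits after the trigger /ʒ/ (voiced).
A voiced palatal stop is [ɟ], so the surface segment is [ɟ].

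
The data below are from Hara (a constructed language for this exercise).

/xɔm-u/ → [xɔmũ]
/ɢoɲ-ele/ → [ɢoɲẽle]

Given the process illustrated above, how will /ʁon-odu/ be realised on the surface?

[ʁonõdu]

The data show progressive nasality assimilation (vowel nasalisation): /u/ → [ũ] after /m/; /e/ → [ẽ] after /ɲ/ — a vowel is nasalised by an immediately preceding nasal consonant.
/o/ sits next to the nasal /n/ and is therefore nasalised to [õ].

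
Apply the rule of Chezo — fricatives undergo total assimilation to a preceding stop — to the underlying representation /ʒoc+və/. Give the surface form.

[ʒoccə]

/v/ is the segment targeted by the rule; it sits immediately after /c/, so it assimilates completely and surfaces as [c].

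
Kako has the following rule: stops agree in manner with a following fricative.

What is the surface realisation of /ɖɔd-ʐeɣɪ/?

[ɖɔzʐeɣɪ]

/d/ is a voiced alveolar stop. The following trigger /ʐ/ is a fricative, so /d/ must become a fricative as well.
Changing only its manner to fricative gives [z] — the voiced alveolar fricative.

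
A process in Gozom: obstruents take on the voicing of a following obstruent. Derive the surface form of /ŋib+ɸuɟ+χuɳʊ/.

/b/ is a voiced bilabial stop. The following trigger /ɸ/ is voiceless, so /b/ must become voiceless as well.
Changing only its voicing to voiceless gives [p] — the voiceless bilabial stop.
At the second juncture, /ɟ/ likewise becomes [c] adjacent to /χ/.

[ŋipɸucχuɳʊ]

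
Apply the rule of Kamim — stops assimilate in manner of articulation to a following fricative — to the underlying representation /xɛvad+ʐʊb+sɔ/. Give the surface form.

[xɛvazʐʊβsɔ]

The rule targets /d/ (voiced alveolar stop), which sits before the trigger /ʐ/ (fricative).
Changing only its manner to fricative gives [z] — the voiced alveolar fricative.
At the second juncture, /b/ likewise becomes [β] adjacent to /s/.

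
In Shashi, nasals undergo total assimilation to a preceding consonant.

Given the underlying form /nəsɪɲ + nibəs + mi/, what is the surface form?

/n/ is the segment targeted by the rule; it sits immediately after /ɲ/, so it assimilates completely and surfaces as [ɲ].
At the second juncture, /m/ likewise becomes [s] adjacent to /s/.

[nəsɪɲɲibəssi]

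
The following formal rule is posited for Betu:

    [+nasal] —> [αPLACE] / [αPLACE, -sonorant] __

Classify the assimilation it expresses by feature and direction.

The shared variable α links the value of the place features (abbreviated [PLACE]) on the target to the same value on the neighbouring segment, so place is the feature that assimilates.
Since the environment is written before the underscore, the trigger precedes the target; the direction is progressive.

progressive place assimilation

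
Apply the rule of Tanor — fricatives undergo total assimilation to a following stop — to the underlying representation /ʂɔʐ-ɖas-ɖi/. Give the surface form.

/ʐ/ is the segment targeted by the rule; it sits immediately before /ɖ/, so it assimilates completely and surfaces as [ɖ].
The same rule applies at the second boundary: /s/ → [ɖ] next to /ɖ/.

[ʂɔɖɖaɖɖi]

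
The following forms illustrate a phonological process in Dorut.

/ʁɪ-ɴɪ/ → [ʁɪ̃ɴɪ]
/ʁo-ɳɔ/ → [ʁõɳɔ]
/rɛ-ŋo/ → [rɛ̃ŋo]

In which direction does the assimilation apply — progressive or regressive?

The vowel /ɪ/ surfaces as nasalised [ɪ̃] next to the following nasal /ɴ/ — it has acquired the [+nasal] feature of its neighbour.
The other forms show the same pattern: /o/ → [õ] before /ɳ/; /ɛ/ → [ɛ̃] before /ŋ/ — each time a vowel is nasalised next to a following nasal.
Because the conditioning nasal is to the right of the vowel that changes, the process is regressive (anticipatory).

regressive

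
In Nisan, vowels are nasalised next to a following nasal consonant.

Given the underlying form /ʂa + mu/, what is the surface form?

[ʂãmu]

The vowel /a/ is adjacent to the following nasal /m/, so it acquires [+nasal] and surfaces as [ã].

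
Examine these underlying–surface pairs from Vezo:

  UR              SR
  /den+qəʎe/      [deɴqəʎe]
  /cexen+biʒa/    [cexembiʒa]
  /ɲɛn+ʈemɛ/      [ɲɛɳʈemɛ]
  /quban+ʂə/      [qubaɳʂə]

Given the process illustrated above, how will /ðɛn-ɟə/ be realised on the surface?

[ðɛɲɟə]

The data show regressive place assimilation: /n/ → [ɴ] before /q/; /n/ → [m] before /b/; /n/ → [ɳ] before /ʈ/; /n/ → [ɳ] before /ʂ/. In each pair only place changes, matching the following consonant, while manner and voice stay constant.
The rule targets /n/ (voiced alveolar nasal), which sits before the trigger /ɟ/ (palatal).
The voiced palatal nasal is [ɲ], so /n/ → [ɲ].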